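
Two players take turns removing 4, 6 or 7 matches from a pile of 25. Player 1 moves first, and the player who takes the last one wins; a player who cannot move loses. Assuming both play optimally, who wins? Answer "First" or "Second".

Second

W/L table (W = player to move can force a win):
i:   0  1  2  3  4  5  6  7  8  9 10 11 12 13 14 15 16 17 18 19 20 21 22 23 24 25
     L  L  L  L  W  W  W  W  W  W  W  L  L  L  L  W  W  W  W  W  W  W  L  L  L  L
Position 25 is L, so the second player wins.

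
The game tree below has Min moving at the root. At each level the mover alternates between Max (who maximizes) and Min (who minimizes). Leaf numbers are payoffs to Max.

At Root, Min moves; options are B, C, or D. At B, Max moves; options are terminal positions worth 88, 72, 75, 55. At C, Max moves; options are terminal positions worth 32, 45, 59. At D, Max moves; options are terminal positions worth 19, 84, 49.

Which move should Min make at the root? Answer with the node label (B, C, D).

C

B (Max): max(88, 72, 75, 55) = 88
C (Max): max(32, 45, 59) = 59
D (Max): max(19, 84, 49) = 84
Root (Min): min(88, 59, 84) = 59
Min picks the child with the lowest value: C (value 59).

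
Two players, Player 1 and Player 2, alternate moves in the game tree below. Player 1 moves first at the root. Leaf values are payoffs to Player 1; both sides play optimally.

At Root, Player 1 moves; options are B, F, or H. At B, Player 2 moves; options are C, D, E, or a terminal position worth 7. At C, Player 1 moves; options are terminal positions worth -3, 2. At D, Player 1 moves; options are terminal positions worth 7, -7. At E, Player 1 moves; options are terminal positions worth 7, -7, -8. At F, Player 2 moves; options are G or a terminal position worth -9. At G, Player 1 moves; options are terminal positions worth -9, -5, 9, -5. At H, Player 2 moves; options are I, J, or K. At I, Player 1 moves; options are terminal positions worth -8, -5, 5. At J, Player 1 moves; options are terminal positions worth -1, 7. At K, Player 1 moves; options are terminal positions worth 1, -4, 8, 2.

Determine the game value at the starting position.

5

C (Player 1): max(-3, 2) = 2
D (Player 1): max(7, -7) = 7
E (Player 1): max(7, -7, -8) = 7
B (Player 2): min(2, 7, 7, 7) = 2
G (Player 1): max(-9, -5, 9, -5) = 9
F (Player 2): min(9, -9) = -9
I (Player 1): max(-8, -5, 5) = 5
J (Player 1): max(-1, 7) = 7
K (Player 1): max(1, -4, 8, 2) = 8
H (Player 2): min(5, 7, 8) = 5
Root (Player 1): max(2, -9, 5) = 5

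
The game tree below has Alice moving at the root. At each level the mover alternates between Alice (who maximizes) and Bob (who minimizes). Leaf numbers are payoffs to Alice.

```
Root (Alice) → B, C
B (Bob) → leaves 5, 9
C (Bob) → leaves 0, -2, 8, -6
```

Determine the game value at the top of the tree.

5

B (Bob): min(5, 9) = 5
C (Bob): min(0, -2, 8, -6) = -6
Root (Alice): max(5, -6) = 5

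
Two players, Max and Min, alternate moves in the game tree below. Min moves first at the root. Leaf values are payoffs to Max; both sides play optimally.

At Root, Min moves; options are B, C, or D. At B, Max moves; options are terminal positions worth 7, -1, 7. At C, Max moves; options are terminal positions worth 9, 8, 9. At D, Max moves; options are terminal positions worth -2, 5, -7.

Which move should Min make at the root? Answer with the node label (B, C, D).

D

B (Max): max(7, -1, 7) = 7
C (Max): max(9, 8, 9) = 9
D (Max): max(-2, 5, -7) = 5
Root (Min): min(7, 9, 5) = 5
Min picks the child with the lowest value: D (value 5).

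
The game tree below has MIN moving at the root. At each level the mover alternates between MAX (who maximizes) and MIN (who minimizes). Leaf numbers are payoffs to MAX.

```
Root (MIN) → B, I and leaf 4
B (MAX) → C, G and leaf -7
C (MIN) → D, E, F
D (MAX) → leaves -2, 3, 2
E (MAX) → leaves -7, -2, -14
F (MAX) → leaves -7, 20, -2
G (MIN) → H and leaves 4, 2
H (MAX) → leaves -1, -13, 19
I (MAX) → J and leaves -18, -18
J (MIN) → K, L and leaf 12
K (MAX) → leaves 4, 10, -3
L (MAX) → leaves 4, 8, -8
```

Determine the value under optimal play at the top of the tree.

2

D (MAX): max(-2, 3, 2) = 3
E (MAX): max(-7, -2, -14) = -2
F (MAX): max(-7, 20, -2) = 20
C (MIN): min(3, -2, 20) = -2
H (MAX): max(-1, -13, 19) = 19
G (MIN): min(19, 4, 2) = 2
B (MAX): max(-2, 2, -7) = 2
K (MAX): max(4, 10, -3) = 10
L (MAX): max(4, 8, -8) = 8
J (MIN): min(10, 8, 12) = 8
I (MAX): max(8, -18, -18) = 8
Root (MIN): min(2, 8, 4) = 2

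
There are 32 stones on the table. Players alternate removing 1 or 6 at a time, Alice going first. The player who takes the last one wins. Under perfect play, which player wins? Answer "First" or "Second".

Second

Compute winning (W) and losing (L) positions by backward induction:
i:   0  1  2  3  4  5  6  7  8  9 10 11 12 13 14 15 16 17 18 19 20 21 22 23 24 25 26 27 28 29 30 31 32
     L  W  L  W  L  W  W  L  W  L  W  L  W  W  L  W  L  W  L  W  W  L  W  L  W  L  W  W  L  W  L  W  L
Position 32 is L, so the second player wins.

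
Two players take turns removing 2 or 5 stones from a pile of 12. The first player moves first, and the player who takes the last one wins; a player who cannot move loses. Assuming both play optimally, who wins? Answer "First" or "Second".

First

W/L table (W = player to move can force a win):
i:   0  1  2  3  4  5  6  7  8  9 10 11 12
     L  L  W  W  L  W  W  L  L  W  W  L  W
Position 12 is W, so the first player wins.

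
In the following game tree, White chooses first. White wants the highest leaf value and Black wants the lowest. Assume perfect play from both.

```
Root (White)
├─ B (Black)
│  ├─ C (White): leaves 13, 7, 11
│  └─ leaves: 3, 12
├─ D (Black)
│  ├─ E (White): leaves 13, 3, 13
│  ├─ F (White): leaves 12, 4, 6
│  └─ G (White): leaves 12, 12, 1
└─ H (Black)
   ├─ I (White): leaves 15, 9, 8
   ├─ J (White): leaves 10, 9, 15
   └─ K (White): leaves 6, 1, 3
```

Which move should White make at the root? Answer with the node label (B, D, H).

D

C (White): max(13, 7, 11) = 13
B (Black): min(13, 3, 12) = 3
E (White): max(13, 3, 13) = 13
F (White): max(12, 4, 6) = 12
G (White): max(12, 12, 1) = 12
D (Black): min(13, 12, 12) = 12
I (White): max(15, 9, 8) = 15
J (White): max(10, 9, 15) = 15
K (White): max(6, 1, 3) = 6
H (Black): min(15, 15, 6) = 6
Root (White): max(3, 12, 6) = 12
White picks the child with the highest value: D (value 12).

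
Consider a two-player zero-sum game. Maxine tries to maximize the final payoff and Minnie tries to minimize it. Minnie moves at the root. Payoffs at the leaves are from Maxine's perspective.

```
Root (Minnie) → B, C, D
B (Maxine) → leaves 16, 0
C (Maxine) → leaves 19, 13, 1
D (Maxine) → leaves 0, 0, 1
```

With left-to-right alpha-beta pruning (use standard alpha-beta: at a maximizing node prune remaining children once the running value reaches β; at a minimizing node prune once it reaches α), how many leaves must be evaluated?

B [α=-∞,β=+∞]: v=16
C [α=-∞,β=16]: v=19 after child 1 ≥ β → β-cutoff, skip 2
D [α=-∞,β=16]: v=1
Root [α=-∞,β=+∞]: v=1
Leaves evaluated: 6 of 8.

6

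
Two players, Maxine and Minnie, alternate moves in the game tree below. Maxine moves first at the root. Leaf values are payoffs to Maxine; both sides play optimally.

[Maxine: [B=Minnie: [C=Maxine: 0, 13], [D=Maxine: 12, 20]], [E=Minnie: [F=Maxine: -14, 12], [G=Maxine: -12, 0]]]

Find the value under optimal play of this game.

C (Maxine): max(0, 13) = 13
D (Maxine): max(12, 20) = 20
B (Minnie): min(13, 20) = 13
F (Maxine): max(-14, 12) = 12
G (Maxine): max(-12, 0) = 0
E (Minnie): min(12, 0) = 0
Root (Maxine): max(13, 0) = 13

13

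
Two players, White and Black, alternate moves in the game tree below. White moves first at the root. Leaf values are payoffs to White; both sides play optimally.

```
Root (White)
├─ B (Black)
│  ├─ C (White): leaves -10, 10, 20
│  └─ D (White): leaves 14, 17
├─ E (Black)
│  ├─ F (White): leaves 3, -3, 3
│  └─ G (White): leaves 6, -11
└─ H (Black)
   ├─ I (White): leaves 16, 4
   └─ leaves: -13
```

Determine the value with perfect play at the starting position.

17

C (White): max(-10, 10, 20) = 20
D (White): max(14, 17) = 17
B (Black): min(20, 17) = 17
F (White): max(3, -3, 3) = 3
G (White): max(6, -11) = 6
E (Black): min(3, 6) = 3
I (White): max(16, 4) = 16
H (Black): min(16, -13) = -13
Root (White): max(17, 3, -13) = 17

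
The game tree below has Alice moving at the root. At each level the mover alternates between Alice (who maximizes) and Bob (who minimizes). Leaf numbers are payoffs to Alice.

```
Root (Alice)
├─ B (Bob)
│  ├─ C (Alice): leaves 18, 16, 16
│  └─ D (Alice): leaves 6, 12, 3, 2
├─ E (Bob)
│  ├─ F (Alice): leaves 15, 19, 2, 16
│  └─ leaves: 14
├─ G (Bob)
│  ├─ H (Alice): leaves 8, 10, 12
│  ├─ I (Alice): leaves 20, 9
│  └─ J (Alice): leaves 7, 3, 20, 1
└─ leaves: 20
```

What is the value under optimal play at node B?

C: max(18, 16, 16) = 18
D: max(6, 12, 3, 2) = 12
B: min(18, 12) = 12

12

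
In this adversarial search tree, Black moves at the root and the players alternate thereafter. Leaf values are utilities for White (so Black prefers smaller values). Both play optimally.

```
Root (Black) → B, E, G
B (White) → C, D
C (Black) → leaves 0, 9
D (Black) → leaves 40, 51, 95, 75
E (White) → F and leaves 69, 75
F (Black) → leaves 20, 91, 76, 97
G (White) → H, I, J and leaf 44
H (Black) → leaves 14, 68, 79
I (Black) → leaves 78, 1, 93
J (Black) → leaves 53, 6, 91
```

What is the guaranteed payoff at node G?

44

H: min(14, 68, 79) = 14
I: min(78, 1, 93) = 1
J: min(53, 6, 91) = 6
G: max(14, 1, 6, 44) = 44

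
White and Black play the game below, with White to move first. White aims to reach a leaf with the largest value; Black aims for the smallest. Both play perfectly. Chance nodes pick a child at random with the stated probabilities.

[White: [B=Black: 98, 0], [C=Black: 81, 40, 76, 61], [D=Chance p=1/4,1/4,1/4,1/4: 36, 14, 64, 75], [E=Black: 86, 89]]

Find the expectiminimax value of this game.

86

B (Black): min(98, 0) = 0
C (Black): min(81, 40, 76, 61) = 40
D (Chance): 1/4·36 + 1/4·14 + 1/4·64 + 1/4·75 = 47.25
E (Black): min(86, 89) = 86
Root (White): max(0, 40, 47.25, 86) = 86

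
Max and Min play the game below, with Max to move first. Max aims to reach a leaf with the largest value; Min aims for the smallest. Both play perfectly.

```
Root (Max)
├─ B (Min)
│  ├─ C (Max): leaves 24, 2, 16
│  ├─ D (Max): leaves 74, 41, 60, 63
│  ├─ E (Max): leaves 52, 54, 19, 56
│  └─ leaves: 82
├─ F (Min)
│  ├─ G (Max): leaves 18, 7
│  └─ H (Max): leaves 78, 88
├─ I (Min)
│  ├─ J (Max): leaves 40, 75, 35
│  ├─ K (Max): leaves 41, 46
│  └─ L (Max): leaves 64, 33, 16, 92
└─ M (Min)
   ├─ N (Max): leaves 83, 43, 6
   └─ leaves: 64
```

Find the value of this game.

C (Max): max(24, 2, 16) = 24
D (Max): max(74, 41, 60, 63) = 74
E (Max): max(52, 54, 19, 56) = 56
B (Min): min(24, 74, 56, 82) = 24
G (Max): max(18, 7) = 18
H (Max): max(78, 88) = 88
F (Min): min(18, 88) = 18
J (Max): max(40, 75, 35) = 75
K (Max): max(41, 46) = 46
L (Max): max(64, 33, 16, 92) = 92
I (Min): min(75, 46, 92) = 46
N (Max): max(83, 43, 6) = 83
M (Min): min(83, 64) = 64
Root (Max): max(24, 18, 46, 64) = 64

64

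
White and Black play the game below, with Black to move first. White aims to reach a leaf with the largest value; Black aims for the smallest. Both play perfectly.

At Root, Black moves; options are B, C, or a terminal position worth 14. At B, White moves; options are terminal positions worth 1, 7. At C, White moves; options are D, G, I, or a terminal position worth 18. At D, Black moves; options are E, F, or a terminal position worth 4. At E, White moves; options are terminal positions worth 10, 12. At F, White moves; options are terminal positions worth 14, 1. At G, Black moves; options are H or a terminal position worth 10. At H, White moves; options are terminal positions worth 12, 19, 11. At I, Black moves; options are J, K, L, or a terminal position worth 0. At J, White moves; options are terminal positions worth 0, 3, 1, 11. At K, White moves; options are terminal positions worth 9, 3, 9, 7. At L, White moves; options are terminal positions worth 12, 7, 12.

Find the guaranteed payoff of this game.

7

B (White): max(1, 7) = 7
E (White): max(10, 12) = 12
F (White): max(14, 1) = 14
D (Black): min(12, 14, 4) = 4
H (White): max(12, 19, 11) = 19
G (Black): min(19, 10) = 10
J (White): max(0, 3, 1, 11) = 11
K (White): max(9, 3, 9, 7) = 9
L (White): max(12, 7, 12) = 12
I (Black): min(11, 9, 12, 0) = 0
C (White): max(4, 10, 0, 18) = 18
Root (Black): min(7, 18, 14) = 7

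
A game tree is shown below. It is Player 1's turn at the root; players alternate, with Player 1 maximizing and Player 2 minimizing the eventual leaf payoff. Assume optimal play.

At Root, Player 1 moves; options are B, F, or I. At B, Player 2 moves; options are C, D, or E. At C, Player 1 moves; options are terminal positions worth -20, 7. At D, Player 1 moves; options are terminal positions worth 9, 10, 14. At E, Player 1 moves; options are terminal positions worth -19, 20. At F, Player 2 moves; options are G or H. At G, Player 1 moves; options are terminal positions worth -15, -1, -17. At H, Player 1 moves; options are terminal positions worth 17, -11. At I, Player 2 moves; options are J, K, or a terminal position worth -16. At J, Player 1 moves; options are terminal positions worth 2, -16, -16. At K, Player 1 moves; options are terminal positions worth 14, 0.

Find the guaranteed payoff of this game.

C (Player 1): max(-20, 7) = 7
D (Player 1): max(9, 10, 14) = 14
E (Player 1): max(-19, 20) = 20
B (Player 2): min(7, 14, 20) = 7
G (Player 1): max(-15, -1, -17) = -1
H (Player 1): max(17, -11) = 17
F (Player 2): min(-1, 17) = -1
J (Player 1): max(2, -16, -16) = 2
K (Player 1): max(14, 0) = 14
I (Player 2): min(2, 14, -16) = -16
Root (Player 1): max(7, -1, -16) = 7

7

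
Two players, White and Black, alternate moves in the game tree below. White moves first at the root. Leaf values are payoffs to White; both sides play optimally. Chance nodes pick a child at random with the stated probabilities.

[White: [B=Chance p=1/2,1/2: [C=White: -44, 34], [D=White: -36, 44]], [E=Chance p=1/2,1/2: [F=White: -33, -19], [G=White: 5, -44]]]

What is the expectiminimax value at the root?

39

C (White): max(-44, 34) = 34
D (White): max(-36, 44) = 44
B (Chance): 1/2·34 + 1/2·44 = 39
F (White): max(-33, -19) = -19
G (White): max(5, -44) = 5
E (Chance): 1/2·-19 + 1/2·5 = -7
Root (White): max(39, -7) = 39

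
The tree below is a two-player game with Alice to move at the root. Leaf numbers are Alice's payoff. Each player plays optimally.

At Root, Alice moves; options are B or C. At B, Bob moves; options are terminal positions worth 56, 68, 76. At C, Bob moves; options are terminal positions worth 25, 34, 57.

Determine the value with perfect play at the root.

B (Bob): min(56, 68, 76) = 56
C (Bob): min(25, 34, 57) = 25
Root (Alice): max(56, 25) = 56

56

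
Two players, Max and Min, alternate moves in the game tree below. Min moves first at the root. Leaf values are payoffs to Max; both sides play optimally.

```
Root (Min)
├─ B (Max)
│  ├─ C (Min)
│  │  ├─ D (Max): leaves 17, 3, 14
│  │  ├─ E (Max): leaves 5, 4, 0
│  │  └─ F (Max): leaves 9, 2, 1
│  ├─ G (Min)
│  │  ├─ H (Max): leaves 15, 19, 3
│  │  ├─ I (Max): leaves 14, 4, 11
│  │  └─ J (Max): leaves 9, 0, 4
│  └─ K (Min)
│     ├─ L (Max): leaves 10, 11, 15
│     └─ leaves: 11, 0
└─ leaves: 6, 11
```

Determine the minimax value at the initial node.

D (Max): max(17, 3, 14) = 17
E (Max): max(5, 4, 0) = 5
F (Max): max(9, 2, 1) = 9
C (Min): min(17, 5, 9) = 5
H (Max): max(15, 19, 3) = 19
I (Max): max(14, 4, 11) = 14
J (Max): max(9, 0, 4) = 9
G (Min): min(19, 14, 9) = 9
L (Max): max(10, 11, 15) = 15
K (Min): min(15, 11, 0) = 0
B (Max): max(5, 9, 0) = 9
Root (Min): min(9, 6, 11) = 6

6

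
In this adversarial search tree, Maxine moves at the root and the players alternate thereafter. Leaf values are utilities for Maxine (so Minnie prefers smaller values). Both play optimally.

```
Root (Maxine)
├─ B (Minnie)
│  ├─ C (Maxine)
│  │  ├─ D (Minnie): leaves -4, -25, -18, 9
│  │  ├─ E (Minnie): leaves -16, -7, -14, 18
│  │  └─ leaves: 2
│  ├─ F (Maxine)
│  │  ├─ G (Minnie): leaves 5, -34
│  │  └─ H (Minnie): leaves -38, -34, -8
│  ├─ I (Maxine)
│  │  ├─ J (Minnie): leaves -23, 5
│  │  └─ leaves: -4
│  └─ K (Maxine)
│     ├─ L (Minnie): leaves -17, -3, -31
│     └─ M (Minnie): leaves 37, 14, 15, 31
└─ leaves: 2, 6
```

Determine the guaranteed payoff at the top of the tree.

D (Minnie): min(-4, -25, -18, 9) = -25
E (Minnie): min(-16, -7, -14, 18) = -16
C (Maxine): max(-25, -16, 2) = 2
G (Minnie): min(5, -34) = -34
H (Minnie): min(-38, -34, -8) = -38
F (Maxine): max(-34, -38) = -34
J (Minnie): min(-23, 5) = -23
I (Maxine): max(-23, -4) = -4
L (Minnie): min(-17, -3, -31) = -31
M (Minnie): min(37, 14, 15, 31) = 14
K (Maxine): max(-31, 14) = 14
B (Minnie): min(2, -34, -4, 14) = -34
Root (Maxine): max(-34, 2, 6) = 6

6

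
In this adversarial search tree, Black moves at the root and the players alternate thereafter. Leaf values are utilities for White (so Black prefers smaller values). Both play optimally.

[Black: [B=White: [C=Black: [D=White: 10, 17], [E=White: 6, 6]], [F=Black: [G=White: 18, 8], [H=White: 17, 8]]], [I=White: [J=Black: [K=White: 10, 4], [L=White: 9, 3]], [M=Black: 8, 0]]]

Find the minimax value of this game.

9

D (White): max(10, 17) = 17
E (White): max(6, 6) = 6
C (Black): min(17, 6) = 6
G (White): max(18, 8) = 18
H (White): max(17, 8) = 17
F (Black): min(18, 17) = 17
B (White): max(6, 17) = 17
K (White): max(10, 4) = 10
L (White): max(9, 3) = 9
J (Black): min(10, 9) = 9
M (Black): min(8, 0) = 0
I (White): max(9, 0) = 9
Root (Black): min(17, 9) = 9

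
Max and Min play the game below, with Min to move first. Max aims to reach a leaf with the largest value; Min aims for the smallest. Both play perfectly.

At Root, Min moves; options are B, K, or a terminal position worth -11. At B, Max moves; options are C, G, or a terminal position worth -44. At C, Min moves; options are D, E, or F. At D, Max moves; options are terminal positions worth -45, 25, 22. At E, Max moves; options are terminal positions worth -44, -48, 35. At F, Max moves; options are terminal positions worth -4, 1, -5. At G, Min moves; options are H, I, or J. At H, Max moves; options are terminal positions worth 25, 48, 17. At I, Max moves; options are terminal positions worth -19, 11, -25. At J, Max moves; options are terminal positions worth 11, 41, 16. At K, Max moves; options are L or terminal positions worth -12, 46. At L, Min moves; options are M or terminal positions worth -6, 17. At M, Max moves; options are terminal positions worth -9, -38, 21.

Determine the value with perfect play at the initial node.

D (Max): max(-45, 25, 22) = 25
E (Max): max(-44, -48, 35) = 35
F (Max): max(-4, 1, -5) = 1
C (Min): min(25, 35, 1) = 1
H (Max): max(25, 48, 17) = 48
I (Max): max(-19, 11, -25) = 11
J (Max): max(11, 41, 16) = 41
G (Min): min(48, 11, 41) = 11
B (Max): max(1, 11, -44) = 11
M (Max): max(-9, -38, 21) = 21
L (Min): min(21, -6, 17) = -6
K (Max): max(-6, -12, 46) = 46
Root (Min): min(11, 46, -11) = -11

-11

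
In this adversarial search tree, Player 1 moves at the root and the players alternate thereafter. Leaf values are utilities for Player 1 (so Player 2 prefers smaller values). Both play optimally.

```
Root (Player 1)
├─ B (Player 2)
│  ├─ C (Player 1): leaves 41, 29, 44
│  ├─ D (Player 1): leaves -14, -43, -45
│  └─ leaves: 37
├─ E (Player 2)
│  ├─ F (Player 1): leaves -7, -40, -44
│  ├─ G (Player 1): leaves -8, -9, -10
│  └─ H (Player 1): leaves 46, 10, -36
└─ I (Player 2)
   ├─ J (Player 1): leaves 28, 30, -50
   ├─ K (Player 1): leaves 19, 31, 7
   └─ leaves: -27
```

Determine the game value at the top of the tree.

C (Player 1): max(41, 29, 44) = 44
D (Player 1): max(-14, -43, -45) = -14
B (Player 2): min(44, -14, 37) = -14
F (Player 1): max(-7, -40, -44) = -7
G (Player 1): max(-8, -9, -10) = -8
H (Player 1): max(46, 10, -36) = 46
E (Player 2): min(-7, -8, 46) = -8
J (Player 1): max(28, 30, -50) = 30
K (Player 1): max(19, 31, 7) = 31
I (Player 2): min(30, 31, -27) = -27
Root (Player 1): max(-14, -8, -27) = -8

-8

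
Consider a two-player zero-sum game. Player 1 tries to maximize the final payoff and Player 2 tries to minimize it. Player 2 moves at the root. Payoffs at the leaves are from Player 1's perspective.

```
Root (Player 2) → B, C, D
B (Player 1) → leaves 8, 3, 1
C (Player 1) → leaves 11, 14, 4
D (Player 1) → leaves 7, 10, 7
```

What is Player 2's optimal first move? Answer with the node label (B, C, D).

B (Player 1): max(8, 3, 1) = 8
C (Player 1): max(11, 14, 4) = 14
D (Player 1): max(7, 10, 7) = 10
Root (Player 2): min(8, 14, 10) = 8
Player 2 picks the child with the lowest value: B (value 8).

B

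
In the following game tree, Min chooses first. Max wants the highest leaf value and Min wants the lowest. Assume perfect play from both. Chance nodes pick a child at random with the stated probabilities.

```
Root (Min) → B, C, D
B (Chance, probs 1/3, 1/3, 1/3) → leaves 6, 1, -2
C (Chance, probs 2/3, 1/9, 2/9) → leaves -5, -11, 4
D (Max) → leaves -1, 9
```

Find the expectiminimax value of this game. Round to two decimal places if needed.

-3.67

B (Chance): 1/3·6 + 1/3·1 + 1/3·-2 = 1.67
C (Chance): 2/3·-5 + 1/9·-11 + 2/9·4 = -3.67
D (Max): max(-1, 9) = 9
Root (Min): min(1.67, -3.67, 9) = -3.67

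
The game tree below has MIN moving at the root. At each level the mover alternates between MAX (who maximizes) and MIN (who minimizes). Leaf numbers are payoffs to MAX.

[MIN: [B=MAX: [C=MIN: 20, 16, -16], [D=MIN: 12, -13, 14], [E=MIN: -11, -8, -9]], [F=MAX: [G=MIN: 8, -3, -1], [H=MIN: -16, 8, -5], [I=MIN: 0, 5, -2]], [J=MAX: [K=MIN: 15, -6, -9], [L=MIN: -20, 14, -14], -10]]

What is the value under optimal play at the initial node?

C (MIN): min(20, 16, -16) = -16
D (MIN): min(12, -13, 14) = -13
E (MIN): min(-11, -8, -9) = -11
B (MAX): max(-16, -13, -11) = -11
G (MIN): min(8, -3, -1) = -3
H (MIN): min(-16, 8, -5) = -16
I (MIN): min(0, 5, -2) = -2
F (MAX): max(-3, -16, -2) = -2
K (MIN): min(15, -6, -9) = -9
L (MIN): min(-20, 14, -14) = -20
J (MAX): max(-9, -20, -10) = -9
Root (MIN): min(-11, -2, -9) = -11

-11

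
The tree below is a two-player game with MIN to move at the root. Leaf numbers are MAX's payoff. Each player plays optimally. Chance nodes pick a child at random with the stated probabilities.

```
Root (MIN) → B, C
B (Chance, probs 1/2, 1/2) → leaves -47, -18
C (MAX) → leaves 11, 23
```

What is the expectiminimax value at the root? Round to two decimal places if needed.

-32.5

B (Chance): 1/2·-47 + 1/2·-18 = -32.5
C (MAX): max(11, 23) = 23
Root (MIN): min(-32.5, 23) = -32.5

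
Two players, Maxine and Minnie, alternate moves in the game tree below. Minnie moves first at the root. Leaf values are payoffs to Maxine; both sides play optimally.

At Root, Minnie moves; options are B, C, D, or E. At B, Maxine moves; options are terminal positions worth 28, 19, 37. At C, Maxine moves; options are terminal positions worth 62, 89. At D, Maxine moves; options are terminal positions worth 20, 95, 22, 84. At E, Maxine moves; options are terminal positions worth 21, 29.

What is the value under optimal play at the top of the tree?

B (Maxine): max(28, 19, 37) = 37
C (Maxine): max(62, 89) = 89
D (Maxine): max(20, 95, 22, 84) = 95
E (Maxine): max(21, 29) = 29
Root (Minnie): min(37, 89, 95, 29) = 29

29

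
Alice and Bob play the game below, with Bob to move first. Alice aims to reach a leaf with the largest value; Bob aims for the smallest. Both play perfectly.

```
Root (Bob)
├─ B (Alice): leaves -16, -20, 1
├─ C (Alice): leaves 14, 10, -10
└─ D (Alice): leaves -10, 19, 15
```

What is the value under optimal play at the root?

1

B (Alice): max(-16, -20, 1) = 1
C (Alice): max(14, 10, -10) = 14
D (Alice): max(-10, 19, 15) = 19
Root (Bob): min(1, 14, 19) = 1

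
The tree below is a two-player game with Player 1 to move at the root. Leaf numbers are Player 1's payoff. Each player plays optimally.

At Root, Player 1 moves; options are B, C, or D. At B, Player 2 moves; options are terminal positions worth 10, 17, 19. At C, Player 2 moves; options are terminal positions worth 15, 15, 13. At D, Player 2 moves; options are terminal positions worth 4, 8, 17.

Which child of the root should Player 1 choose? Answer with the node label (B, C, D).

B (Player 2): min(10, 17, 19) = 10
C (Player 2): min(15, 15, 13) = 13
D (Player 2): min(4, 8, 17) = 4
Root (Player 1): max(10, 13, 4) = 13
Player 1 picks the child with the highest value: C (value 13).

C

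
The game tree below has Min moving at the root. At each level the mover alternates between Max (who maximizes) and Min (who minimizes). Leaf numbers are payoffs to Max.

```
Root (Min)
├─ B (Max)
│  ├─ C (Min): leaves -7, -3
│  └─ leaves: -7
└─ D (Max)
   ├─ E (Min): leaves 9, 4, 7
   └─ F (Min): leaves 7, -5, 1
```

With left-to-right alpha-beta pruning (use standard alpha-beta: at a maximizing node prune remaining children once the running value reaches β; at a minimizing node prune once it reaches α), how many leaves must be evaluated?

6

C [α=-∞,β=+∞]: v=-7
B [α=-∞,β=+∞]: v=-7
E [α=-∞,β=-7]: v=4
D [α=-∞,β=-7]: v=4 after child 1 ≥ β → β-cutoff, skip 1
Root [α=-∞,β=+∞]: v=-7
Leaves evaluated: 6 of 9.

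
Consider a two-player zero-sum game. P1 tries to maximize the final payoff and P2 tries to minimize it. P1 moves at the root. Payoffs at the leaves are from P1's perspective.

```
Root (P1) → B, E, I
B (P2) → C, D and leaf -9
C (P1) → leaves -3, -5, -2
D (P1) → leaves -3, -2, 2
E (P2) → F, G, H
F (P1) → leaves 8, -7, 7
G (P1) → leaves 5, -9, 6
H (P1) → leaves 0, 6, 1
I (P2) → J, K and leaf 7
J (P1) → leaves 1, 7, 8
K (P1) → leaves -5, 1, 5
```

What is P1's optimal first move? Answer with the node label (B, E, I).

E

C (P1): max(-3, -5, -2) = -2
D (P1): max(-3, -2, 2) = 2
B (P2): min(-2, 2, -9) = -9
F (P1): max(8, -7, 7) = 8
G (P1): max(5, -9, 6) = 6
H (P1): max(0, 6, 1) = 6
E (P2): min(8, 6, 6) = 6
J (P1): max(1, 7, 8) = 8
K (P1): max(-5, 1, 5) = 5
I (P2): min(8, 5, 7) = 5
Root (P1): max(-9, 6, 5) = 6
P1 picks the child with the highest value: E (value 6).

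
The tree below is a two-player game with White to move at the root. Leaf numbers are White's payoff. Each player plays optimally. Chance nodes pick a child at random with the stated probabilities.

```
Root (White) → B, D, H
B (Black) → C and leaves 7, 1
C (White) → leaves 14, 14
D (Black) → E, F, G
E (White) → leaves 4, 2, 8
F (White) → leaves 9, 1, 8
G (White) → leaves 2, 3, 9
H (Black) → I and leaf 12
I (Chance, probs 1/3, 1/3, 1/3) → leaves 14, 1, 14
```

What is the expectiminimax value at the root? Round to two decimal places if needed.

C (White): max(14, 14) = 14
B (Black): min(14, 7, 1) = 1
E (White): max(4, 2, 8) = 8
F (White): max(9, 1, 8) = 9
G (White): max(2, 3, 9) = 9
D (Black): min(8, 9, 9) = 8
I (Chance): 1/3·14 + 1/3·1 + 1/3·14 = 9.67
H (Black): min(9.67, 12) = 9.67
Root (White): max(1, 8, 9.67) = 9.67

9.67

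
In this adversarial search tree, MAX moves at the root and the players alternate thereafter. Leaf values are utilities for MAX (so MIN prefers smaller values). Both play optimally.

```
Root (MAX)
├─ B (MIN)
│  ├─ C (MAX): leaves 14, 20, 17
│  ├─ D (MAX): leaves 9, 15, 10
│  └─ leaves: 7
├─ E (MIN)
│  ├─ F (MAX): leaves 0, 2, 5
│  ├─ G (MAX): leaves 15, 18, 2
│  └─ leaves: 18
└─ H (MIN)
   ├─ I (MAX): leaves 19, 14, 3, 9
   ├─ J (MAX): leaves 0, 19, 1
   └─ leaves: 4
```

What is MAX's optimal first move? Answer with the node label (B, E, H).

C (MAX): max(14, 20, 17) = 20
D (MAX): max(9, 15, 10) = 15
B (MIN): min(20, 15, 7) = 7
F (MAX): max(0, 2, 5) = 5
G (MAX): max(15, 18, 2) = 18
E (MIN): min(5, 18, 18) = 5
I (MAX): max(19, 14, 3, 9) = 19
J (MAX): max(0, 19, 1) = 19
H (MIN): min(19, 19, 4) = 4
Root (MAX): max(7, 5, 4) = 7
MAX picks the child with the highest value: B (value 7).

B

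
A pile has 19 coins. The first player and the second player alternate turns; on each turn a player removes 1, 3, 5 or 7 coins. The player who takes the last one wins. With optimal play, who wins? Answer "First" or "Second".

Positions where the player to move wins (W) vs loses (L):
i:   0  1  2  3  4  5  6  7  8  9 10 11 12 13 14 15 16 17 18 19
     L  W  L  W  L  W  L  W  L  W  L  W  L  W  L  W  L  W  L  W
Position 19 is W, so the first player wins.

First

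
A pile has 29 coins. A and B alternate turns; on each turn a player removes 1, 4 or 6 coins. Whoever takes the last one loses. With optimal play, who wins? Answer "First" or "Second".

Compute winning (W) and losing (L) positions by backward induction:
i:   0  1  2  3  4  5  6  7  8  9 10 11 12 13 14 15 16 17 18 19 20 21 22 23 24 25 26 27 28 29
     W  L  W  L  W  W  L  W  L  W  W  L  W  L  W  W  L  W  L  W  W  L  W  L  W  W  L  W  L  W
Position 29 is W, so the first player wins.

First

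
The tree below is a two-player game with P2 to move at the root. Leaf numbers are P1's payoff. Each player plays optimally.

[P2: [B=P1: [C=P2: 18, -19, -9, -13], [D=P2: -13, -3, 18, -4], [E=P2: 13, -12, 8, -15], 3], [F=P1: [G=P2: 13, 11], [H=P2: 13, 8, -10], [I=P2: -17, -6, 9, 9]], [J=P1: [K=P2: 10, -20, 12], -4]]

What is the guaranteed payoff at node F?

G: min(13, 11) = 11
H: min(13, 8, -10) = -10
I: min(-17, -6, 9, 9) = -17
F: max(11, -10, -17) = 11

11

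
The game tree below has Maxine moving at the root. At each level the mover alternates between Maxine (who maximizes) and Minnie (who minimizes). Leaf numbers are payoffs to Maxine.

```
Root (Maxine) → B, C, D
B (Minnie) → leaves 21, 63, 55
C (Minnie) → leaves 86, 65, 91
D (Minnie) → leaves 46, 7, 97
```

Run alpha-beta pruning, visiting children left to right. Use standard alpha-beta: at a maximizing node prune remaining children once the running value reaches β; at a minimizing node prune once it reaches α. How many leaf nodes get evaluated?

7

B [α=-∞,β=+∞]: v=21
C [α=21,β=+∞]: v=65
D [α=65,β=+∞]: v=46 after child 1 ≤ α → α-cutoff, skip 2
Root [α=-∞,β=+∞]: v=65
Leaves evaluated: 7 of 9.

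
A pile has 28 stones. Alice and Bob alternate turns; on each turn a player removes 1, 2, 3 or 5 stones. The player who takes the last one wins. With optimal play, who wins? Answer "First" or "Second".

Second

W/L table (W = player to move can force a win):
i:   0  1  2  3  4  5  6  7  8  9 10 11 12 13 14 15 16 17 18 19 20 21 22 23 24 25 26 27 28
     L  W  W  W  L  W  W  W  L  W  W  W  L  W  W  W  L  W  W  W  L  W  W  W  L  W  W  W  L
Position 28 is L, so the second player wins.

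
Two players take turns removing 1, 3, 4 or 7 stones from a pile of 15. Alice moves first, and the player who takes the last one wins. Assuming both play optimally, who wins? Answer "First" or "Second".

First

W/L table (W = player to move can force a win):
i:   0  1  2  3  4  5  6  7  8  9 10 11 12 13 14 15
     L  W  L  W  W  W  W  W  L  W  L  W  W  W  W  W
Position 15 is W, so the first player wins.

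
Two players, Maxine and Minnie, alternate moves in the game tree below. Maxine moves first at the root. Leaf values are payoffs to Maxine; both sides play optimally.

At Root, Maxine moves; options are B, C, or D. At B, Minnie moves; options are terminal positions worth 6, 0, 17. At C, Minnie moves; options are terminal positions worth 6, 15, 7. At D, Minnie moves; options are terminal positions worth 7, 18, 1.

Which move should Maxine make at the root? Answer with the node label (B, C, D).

B (Minnie): min(6, 0, 17) = 0
C (Minnie): min(6, 15, 7) = 6
D (Minnie): min(7, 18, 1) = 1
Root (Maxine): max(0, 6, 1) = 6
Maxine picks the child with the highest value: C (value 6).

C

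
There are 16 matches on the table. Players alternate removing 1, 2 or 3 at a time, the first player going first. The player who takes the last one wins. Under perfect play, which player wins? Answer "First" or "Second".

Positions where the player to move wins (W) vs loses (L):
i:   0  1  2  3  4  5  6  7  8  9 10 11 12 13 14 15 16
     L  W  W  W  L  W  W  W  L  W  W  W  L  W  W  W  L
Position 16 is L, so the second player wins.

Second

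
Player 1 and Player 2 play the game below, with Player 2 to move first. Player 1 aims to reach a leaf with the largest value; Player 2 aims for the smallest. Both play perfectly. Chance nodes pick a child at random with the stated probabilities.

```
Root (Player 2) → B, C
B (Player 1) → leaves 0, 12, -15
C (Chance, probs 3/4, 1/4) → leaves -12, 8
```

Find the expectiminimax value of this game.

-7

B (Player 1): max(0, 12, -15) = 12
C (Chance): 3/4·-12 + 1/4·8 = -7
Root (Player 2): min(12, -7) = -7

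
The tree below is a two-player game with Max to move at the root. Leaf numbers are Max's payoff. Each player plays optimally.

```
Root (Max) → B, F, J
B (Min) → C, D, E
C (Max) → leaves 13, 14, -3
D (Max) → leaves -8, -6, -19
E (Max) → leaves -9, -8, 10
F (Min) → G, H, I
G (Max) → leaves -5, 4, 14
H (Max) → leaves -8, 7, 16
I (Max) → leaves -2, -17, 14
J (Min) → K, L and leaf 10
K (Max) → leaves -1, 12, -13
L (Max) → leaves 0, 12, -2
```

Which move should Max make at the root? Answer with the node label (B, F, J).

C (Max): max(13, 14, -3) = 14
D (Max): max(-8, -6, -19) = -6
E (Max): max(-9, -8, 10) = 10
B (Min): min(14, -6, 10) = -6
G (Max): max(-5, 4, 14) = 14
H (Max): max(-8, 7, 16) = 16
I (Max): max(-2, -17, 14) = 14
F (Min): min(14, 16, 14) = 14
K (Max): max(-1, 12, -13) = 12
L (Max): max(0, 12, -2) = 12
J (Min): min(12, 12, 10) = 10
Root (Max): max(-6, 14, 10) = 14
Max picks the child with the highest value: F (value 14).

F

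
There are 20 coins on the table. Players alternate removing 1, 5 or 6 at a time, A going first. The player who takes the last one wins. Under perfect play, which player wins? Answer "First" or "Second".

Positions where the player to move wins (W) vs loses (L):
i:   0  1  2  3  4  5  6  7  8  9 10 11 12 13 14 15 16 17 18 19 20
     L  W  L  W  L  W  W  W  W  W  W  L  W  L  W  L  W  W  W  W  W
Position 20 is W, so the first player wins.

First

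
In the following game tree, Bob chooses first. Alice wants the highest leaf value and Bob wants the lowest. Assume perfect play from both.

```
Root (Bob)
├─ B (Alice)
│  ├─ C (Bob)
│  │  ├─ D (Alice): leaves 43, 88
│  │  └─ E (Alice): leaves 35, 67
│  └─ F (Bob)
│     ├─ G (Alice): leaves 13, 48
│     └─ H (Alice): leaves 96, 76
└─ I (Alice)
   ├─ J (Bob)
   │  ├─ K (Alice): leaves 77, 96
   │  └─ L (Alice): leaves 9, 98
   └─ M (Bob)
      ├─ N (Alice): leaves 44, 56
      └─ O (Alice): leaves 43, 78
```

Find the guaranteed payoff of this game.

67

D (Alice): max(43, 88) = 88
E (Alice): max(35, 67) = 67
C (Bob): min(88, 67) = 67
G (Alice): max(13, 48) = 48
H (Alice): max(96, 76) = 96
F (Bob): min(48, 96) = 48
B (Alice): max(67, 48) = 67
K (Alice): max(77, 96) = 96
L (Alice): max(9, 98) = 98
J (Bob): min(96, 98) = 96
N (Alice): max(44, 56) = 56
O (Alice): max(43, 78) = 78
M (Bob): min(56, 78) = 56
I (Alice): max(96, 56) = 96
Root (Bob): min(67, 96) = 67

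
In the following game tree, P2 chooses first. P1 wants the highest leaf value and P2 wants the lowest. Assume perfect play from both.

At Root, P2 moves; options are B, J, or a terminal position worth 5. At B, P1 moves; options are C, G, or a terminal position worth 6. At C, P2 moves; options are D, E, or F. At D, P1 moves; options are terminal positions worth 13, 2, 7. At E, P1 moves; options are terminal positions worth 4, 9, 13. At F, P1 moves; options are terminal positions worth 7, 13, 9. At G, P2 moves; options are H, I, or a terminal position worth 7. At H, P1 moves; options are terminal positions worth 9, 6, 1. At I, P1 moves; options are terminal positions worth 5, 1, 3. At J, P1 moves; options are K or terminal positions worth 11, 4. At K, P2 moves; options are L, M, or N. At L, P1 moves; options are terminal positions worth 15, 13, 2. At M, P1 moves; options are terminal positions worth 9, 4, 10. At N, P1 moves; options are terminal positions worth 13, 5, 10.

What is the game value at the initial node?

5

D (P1): max(13, 2, 7) = 13
E (P1): max(4, 9, 13) = 13
F (P1): max(7, 13, 9) = 13
C (P2): min(13, 13, 13) = 13
H (P1): max(9, 6, 1) = 9
I (P1): max(5, 1, 3) = 5
G (P2): min(9, 5, 7) = 5
B (P1): max(13, 5, 6) = 13
L (P1): max(15, 13, 2) = 15
M (P1): max(9, 4, 10) = 10
N (P1): max(13, 5, 10) = 13
K (P2): min(15, 10, 13) = 10
J (P1): max(10, 11, 4) = 11
Root (P2): min(13, 11, 5) = 5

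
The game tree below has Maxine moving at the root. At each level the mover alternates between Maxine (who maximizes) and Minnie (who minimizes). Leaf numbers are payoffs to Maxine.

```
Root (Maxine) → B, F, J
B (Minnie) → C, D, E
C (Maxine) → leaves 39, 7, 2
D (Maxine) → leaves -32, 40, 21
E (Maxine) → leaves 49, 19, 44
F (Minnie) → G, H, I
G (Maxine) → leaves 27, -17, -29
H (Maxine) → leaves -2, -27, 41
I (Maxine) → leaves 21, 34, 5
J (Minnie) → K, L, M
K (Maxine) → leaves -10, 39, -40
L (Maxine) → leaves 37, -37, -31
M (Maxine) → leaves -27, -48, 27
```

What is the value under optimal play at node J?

27

K: max(-10, 39, -40) = 39
L: max(37, -37, -31) = 37
M: max(-27, -48, 27) = 27
J: min(39, 37, 27) = 27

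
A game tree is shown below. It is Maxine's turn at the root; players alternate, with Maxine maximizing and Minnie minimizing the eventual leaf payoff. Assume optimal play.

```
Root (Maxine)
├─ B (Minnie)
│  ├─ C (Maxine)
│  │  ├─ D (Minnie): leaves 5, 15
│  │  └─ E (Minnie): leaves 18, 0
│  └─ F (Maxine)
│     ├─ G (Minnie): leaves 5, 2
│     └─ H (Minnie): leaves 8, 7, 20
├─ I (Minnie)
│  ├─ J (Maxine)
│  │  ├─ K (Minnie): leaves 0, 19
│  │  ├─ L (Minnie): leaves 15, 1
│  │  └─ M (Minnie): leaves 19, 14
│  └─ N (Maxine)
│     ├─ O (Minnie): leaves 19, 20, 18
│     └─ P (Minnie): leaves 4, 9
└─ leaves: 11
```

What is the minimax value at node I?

K: min(0, 19) = 0
L: min(15, 1) = 1
M: min(19, 14) = 14
J: max(0, 1, 14) = 14
O: min(19, 20, 18) = 18
P: min(4, 9) = 4
N: max(18, 4) = 18
I: min(14, 18) = 14

14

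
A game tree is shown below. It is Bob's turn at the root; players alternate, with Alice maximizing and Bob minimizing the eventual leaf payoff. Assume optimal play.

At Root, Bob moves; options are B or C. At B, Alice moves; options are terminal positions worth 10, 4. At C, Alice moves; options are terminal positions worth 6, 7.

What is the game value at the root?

7

B (Alice): max(10, 4) = 10
C (Alice): max(6, 7) = 7
Root (Bob): min(10, 7) = 7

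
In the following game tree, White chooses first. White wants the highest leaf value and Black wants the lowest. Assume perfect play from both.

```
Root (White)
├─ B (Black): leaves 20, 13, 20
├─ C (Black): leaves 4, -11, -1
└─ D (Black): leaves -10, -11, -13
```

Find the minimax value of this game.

B (Black): min(20, 13, 20) = 13
C (Black): min(4, -11, -1) = -11
D (Black): min(-10, -11, -13) = -13
Root (White): max(13, -11, -13) = 13

13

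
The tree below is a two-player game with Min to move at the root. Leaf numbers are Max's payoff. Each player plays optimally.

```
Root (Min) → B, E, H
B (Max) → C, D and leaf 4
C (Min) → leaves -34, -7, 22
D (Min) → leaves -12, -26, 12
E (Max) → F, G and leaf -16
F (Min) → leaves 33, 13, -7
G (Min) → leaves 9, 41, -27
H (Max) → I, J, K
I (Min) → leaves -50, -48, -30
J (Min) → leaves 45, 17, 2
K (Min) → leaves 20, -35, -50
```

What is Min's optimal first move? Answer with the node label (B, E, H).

C (Min): min(-34, -7, 22) = -34
D (Min): min(-12, -26, 12) = -26
B (Max): max(-34, -26, 4) = 4
F (Min): min(33, 13, -7) = -7
G (Min): min(9, 41, -27) = -27
E (Max): max(-7, -27, -16) = -7
I (Min): min(-50, -48, -30) = -50
J (Min): min(45, 17, 2) = 2
K (Min): min(20, -35, -50) = -50
H (Max): max(-50, 2, -50) = 2
Root (Min): min(4, -7, 2) = -7
Min picks the child with the lowest value: E (value -7).

E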